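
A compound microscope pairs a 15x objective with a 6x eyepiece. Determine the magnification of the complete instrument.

90

The overall magnification of a compound microscope is the product of the objective and eyepiece magnifications:
M = M_obj x M_eye = 15 x 6 = 90.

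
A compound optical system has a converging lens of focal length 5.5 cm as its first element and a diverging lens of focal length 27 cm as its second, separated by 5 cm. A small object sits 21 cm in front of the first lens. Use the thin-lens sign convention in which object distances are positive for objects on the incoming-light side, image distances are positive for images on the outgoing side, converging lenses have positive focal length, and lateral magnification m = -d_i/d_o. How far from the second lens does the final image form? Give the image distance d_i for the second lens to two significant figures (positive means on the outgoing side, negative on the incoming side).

2.7 cm

Applying the thin-lens equation to the first lens, 1/5.5 = 1/21 + 1/d_i1, which gives d_i1 = 7.452 cm.
Since 7.452 cm > 5 cm, the first image lies past the second lens and serves as a virtual object: d_o2 = L - d_i1 = -2.452 cm.
Applying the thin-lens equation again with f_2 = -27 cm and d_o2 = -2.452 cm gives d_i2 = 2.696 cm.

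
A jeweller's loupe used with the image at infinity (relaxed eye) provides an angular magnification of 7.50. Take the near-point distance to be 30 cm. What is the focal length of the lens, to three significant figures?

For the image at infinity, M = D/f.
f = D/M = 30/7.5 = 4.000 cm.

4.00 cm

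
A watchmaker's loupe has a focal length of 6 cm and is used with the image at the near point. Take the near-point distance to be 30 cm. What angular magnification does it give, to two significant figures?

6.0

M = 1 + D/f = 1 + 30/6 = 6.000.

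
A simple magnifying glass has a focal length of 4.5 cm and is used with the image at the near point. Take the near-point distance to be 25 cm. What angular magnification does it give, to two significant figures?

6.6

M = 1 + D/f = 1 + 25/4.5 = 6.556.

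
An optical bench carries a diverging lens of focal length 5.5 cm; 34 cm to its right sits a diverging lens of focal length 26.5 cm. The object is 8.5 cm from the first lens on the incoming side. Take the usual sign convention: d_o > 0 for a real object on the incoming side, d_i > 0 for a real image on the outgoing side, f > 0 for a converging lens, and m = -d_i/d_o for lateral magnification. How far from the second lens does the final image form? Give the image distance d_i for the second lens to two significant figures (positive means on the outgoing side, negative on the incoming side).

Applying the thin-lens equation to the first lens, 1/(-5.5) = 1/8.5 + 1/d_i1, which gives d_i1 = -3.339 cm.
With d_i1 < 0 the first image is virtual and lies on the object side; the object distance for lens 2 is d_o2 = 34 - (-3.339) = 37.339 cm.
Applying the thin-lens equation again with f_2 = -26.5 cm and d_o2 = 37.339 cm gives d_i2 = -15.500 cm.

-15 cm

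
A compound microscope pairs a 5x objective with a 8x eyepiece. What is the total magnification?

The overall magnification of a compound microscope is the product of the objective and eyepiece magnifications:
M = M_obj x M_eye = 5 x 8 = 40.

40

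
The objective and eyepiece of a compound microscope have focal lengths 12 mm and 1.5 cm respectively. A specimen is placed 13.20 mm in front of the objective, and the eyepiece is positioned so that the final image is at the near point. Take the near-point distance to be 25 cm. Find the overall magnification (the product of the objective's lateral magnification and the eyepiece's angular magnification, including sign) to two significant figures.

Convert to cm: f_obj = 12 mm = 1.2 cm; d_o = 13.20 mm = 1.32 cm.
Objective: 1/d_i = 1/f_obj - 1/d_o = 1/1.2 - 1/1.32 = 0.07576 cm^-1, so d_i = 13.200 cm.
m_obj = -d_i/d_o = -13.200/1.32 = -10.000.
Eyepiece angular magnification (image at near point): M_eye = 1 + D/f_e = 1 + 25/1.5 = 17.667.
Overall M = m_obj x M_eye = (-10.000)(17.667) = -176.67.

-180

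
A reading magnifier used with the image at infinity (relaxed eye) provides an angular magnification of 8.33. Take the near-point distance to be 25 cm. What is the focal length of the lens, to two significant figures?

3.0 cm

For the image at infinity, M = D/f.
f = D/M = 25/8.33 = 3.001 cm.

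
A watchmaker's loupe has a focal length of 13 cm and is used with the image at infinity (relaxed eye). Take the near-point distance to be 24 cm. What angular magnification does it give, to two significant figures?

M = D/f = 24/13 = 1.846.

1.8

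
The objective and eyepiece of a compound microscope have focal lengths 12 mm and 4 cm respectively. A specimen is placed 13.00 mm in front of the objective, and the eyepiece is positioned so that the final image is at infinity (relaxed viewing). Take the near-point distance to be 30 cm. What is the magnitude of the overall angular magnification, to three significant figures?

Convert to cm: f_obj = 12 mm = 1.2 cm; d_o = 13.00 mm = 1.30 cm.
Objective: 1/d_i = 1/f_obj - 1/d_o = 1/1.2 - 1/1.30 = 0.06410 cm^-1, so d_i = 15.600 cm.
m_obj = -d_i/d_o = -15.600/1.30 = -12.000.
Eyepiece angular magnification (image at infinity): M_eye = D/f_e = 30/4 = 7.500.
Overall M = m_obj x M_eye = (-12.000)(7.500) = -90.00.
|M| = 90.00.

90.0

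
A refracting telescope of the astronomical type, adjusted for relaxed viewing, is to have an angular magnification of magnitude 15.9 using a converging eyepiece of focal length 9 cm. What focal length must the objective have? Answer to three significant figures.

|M| = f_obj/|f_eye|, so f_obj = |M| x |f_eye| = 15.9 x 9 = 143.100 cm.

143 cm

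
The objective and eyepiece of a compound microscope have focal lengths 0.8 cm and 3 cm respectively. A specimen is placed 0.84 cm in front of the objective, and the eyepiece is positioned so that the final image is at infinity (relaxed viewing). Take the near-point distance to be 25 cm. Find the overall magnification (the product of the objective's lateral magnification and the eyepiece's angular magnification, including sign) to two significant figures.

Objective: 1/d_i = 1/f_obj - 1/d_o = 1/0.8 - 1/0.84 = 0.05952 cm^-1, so d_i = 16.800 cm.
m_obj = -d_i/d_o = -16.800/0.84 = -20.000.
Eyepiece angular magnification (image at infinity): M_eye = D/f_e = 25/3 = 8.333.
Overall M = m_obj x M_eye = (-20.000)(8.333) = -166.67.

-170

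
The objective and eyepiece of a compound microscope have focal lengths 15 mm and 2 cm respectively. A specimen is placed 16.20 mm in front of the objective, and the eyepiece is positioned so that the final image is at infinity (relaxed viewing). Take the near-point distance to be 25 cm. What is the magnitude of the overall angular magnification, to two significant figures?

160

Convert to cm: f_obj = 15 mm = 1.5 cm; d_o = 16.20 mm = 1.62 cm.
Objective: 1/d_i = 1/f_obj - 1/d_o = 1/1.5 - 1/1.62 = 0.04938 cm^-1, so d_i = 20.250 cm.
m_obj = -d_i/d_o = -20.250/1.62 = -12.500.
Eyepiece angular magnification (image at infinity): M_eye = D/f_e = 25/2 = 12.500.
Overall M = m_obj x M_eye = (-12.500)(12.500) = -156.25.
|M| = 156.25.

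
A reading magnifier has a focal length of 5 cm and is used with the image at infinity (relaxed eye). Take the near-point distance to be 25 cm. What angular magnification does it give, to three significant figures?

M = D/f = 25/5 = 5.000.

5.00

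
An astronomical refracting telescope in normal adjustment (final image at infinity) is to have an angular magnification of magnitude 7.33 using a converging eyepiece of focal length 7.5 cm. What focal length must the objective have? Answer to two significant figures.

|M| = f_obj/|f_eye|, so f_obj = |M| x |f_eye| = 7.33 x 7.5 = 54.975 cm.

55 cm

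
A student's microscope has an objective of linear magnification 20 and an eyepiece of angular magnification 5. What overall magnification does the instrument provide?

The overall magnification of a compound microscope is the product of the objective and eyepiece magnifications:
M = M_obj x M_eye = 20 x 5 = 100.

100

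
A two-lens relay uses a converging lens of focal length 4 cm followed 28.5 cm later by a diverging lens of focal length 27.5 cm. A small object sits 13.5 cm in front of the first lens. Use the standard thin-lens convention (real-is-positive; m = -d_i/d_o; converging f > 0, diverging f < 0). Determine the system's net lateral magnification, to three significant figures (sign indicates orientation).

-0.230

First lens: d_i1 = 1/(1/4 - 1/13.5) = 5.684 cm.
m_1 = -(5.684)/13.5 = -0.4211.
The intermediate image is 5.684 cm to the right of lens 1, so d_o2 = L - d_i1 = 28.5 - 5.684 = 22.816 cm.
Second lens: d_i2 = 1/(1/(-27.5) - 1/(22.816)) = -12.470 cm.
m_2 = -(-12.470)/(22.816) = 0.5465.
Overall magnification: m = m_1 m_2 = -0.2301.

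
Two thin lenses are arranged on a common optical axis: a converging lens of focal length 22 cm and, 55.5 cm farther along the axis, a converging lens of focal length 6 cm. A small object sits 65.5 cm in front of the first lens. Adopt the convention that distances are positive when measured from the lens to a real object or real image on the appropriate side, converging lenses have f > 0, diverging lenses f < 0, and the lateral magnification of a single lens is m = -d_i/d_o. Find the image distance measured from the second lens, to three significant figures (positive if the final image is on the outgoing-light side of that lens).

Lens 1: 1/d_i1 = 1/f_1 - 1/d_o1 = 1/22 - 1/65.5 = 0.03019 cm^-1, so d_i1 = 33.126 cm.
The intermediate image is 33.126 cm to the right of lens 1, so d_o2 = L - d_i1 = 55.5 - 33.126 = 22.374 cm.
Lens 2: 1/d_i2 = 1/f_2 - 1/d_o2 = 1/6 - 1/(22.374) = 0.12197 cm^-1, so d_i2 = 8.199 cm.

8.20 cm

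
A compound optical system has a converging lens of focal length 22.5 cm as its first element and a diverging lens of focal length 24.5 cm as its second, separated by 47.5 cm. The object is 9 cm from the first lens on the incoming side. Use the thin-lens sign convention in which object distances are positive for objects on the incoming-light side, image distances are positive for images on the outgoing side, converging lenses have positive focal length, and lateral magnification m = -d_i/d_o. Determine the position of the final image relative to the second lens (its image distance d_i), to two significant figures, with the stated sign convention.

Lens 1: 1/d_i1 = 1/f_1 - 1/d_o1 = 1/22.5 - 1/9 = -0.06667 cm^-1, so d_i1 = -15.000 cm.
With d_i1 < 0 the first image is virtual and lies on the object side; the object distance for lens 2 is d_o2 = 47.5 - (-15.000) = 62.500 cm.
Lens 2: 1/d_i2 = 1/f_2 - 1/d_o2 = 1/(-24.5) - 1/(62.500) = -0.05682 cm^-1, so d_i2 = -17.601 cm.

-18 cm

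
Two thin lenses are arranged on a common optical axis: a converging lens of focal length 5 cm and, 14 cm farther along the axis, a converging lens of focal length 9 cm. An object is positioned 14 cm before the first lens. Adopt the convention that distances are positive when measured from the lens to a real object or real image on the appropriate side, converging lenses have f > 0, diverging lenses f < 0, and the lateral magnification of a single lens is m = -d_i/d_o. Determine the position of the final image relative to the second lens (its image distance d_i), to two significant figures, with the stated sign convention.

Lens 1: 1/d_i1 = 1/f_1 - 1/d_o1 = 1/5 - 1/14 = 0.12857 cm^-1, so d_i1 = 7.778 cm.
That image sits 6.222 cm in front of the second lens, so d_o2 = 6.222 cm.
Lens 2: 1/d_i2 = 1/f_2 - 1/d_o2 = 1/9 - 1/(6.222) = -0.04960 cm^-1, so d_i2 = -20.160 cm.

-20 cm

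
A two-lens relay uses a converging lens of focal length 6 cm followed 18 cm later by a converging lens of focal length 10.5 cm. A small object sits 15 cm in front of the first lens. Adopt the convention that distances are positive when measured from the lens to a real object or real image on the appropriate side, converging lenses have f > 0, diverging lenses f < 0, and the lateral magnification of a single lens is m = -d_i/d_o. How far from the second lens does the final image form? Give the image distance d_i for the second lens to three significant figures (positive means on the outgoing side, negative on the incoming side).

Applying the thin-lens equation to the first lens, 1/6 = 1/15 + 1/d_i1, which gives d_i1 = 10.000 cm.
That image sits 8.000 cm in front of the second lens, so d_o2 = 8.000 cm.
Applying the thin-lens equation again with f_2 = 10.5 cm and d_o2 = 8.000 cm gives d_i2 = -33.600 cm.

-33.6 cm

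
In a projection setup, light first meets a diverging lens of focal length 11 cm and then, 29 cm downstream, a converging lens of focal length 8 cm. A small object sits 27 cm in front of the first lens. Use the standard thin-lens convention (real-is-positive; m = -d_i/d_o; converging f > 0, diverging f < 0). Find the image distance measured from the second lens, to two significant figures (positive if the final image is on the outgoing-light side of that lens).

Applying the thin-lens equation to the first lens, 1/(-11) = 1/27 + 1/d_i1, which gives d_i1 = -7.816 cm.
The intermediate image is virtual, 7.816 cm to the left of lens 1, so d_o2 = L - d_i1 = 29 - (-7.816) = 36.816 cm.
Applying the thin-lens equation again with f_2 = 8 cm and d_o2 = 36.816 cm gives d_i2 = 10.221 cm.

10 cm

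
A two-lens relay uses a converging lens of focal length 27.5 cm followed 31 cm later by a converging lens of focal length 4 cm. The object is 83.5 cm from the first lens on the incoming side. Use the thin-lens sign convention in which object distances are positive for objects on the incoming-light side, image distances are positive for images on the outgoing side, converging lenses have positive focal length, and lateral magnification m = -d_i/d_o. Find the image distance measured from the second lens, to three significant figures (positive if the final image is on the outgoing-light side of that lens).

First lens: d_i1 = 1/(1/27.5 - 1/83.5) = 41.004 cm.
This image would form 41.004 cm past lens 1, i.e. 10.004 cm beyond lens 2, so it is a virtual object for lens 2: d_o2 = 31 - 41.004 = -10.004 cm.
Second lens: d_i2 = 1/(1/4 - 1/(-10.004)) = 2.858 cm.

2.86 cm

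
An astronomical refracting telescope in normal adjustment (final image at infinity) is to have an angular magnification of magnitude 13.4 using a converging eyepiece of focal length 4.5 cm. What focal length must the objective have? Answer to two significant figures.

|M| = f_obj/|f_eye|, so f_obj = |M| x |f_eye| = 13.4 x 4.5 = 60.300 cm.

60 cm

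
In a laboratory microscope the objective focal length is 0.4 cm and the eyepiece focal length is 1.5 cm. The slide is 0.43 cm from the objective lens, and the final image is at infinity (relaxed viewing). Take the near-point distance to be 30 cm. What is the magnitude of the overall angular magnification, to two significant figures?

270

Objective: 1/d_i = 1/f_obj - 1/d_o = 1/0.4 - 1/0.43 = 0.17442 cm^-1, so d_i = 5.733 cm.
m_obj = -d_i/d_o = -5.733/0.43 = -13.333.
Eyepiece angular magnification (image at infinity): M_eye = D/f_e = 30/1.5 = 20.000.
Overall M = m_obj x M_eye = (-13.333)(20.000) = -266.67.
|M| = 266.67.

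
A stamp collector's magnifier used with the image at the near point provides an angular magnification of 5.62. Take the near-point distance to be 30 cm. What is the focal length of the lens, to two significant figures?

For the image at the near point, M = 1 + D/f.
f = D/(M - 1) = 30/(5.62 - 1) = 6.494 cm.

6.5 cm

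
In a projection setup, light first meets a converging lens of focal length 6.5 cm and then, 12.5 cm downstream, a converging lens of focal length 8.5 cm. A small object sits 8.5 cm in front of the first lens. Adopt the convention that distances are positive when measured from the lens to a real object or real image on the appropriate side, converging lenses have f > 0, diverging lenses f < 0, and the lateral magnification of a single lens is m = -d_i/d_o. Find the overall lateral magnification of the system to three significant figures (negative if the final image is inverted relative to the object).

-1.17

First lens: d_i1 = 1/(1/6.5 - 1/8.5) = 27.625 cm.
m_1 = -(27.625)/8.5 = -3.2500.
Since 27.625 cm > 12.5 cm, the first image lies past the second lens and serves as a virtual object: d_o2 = L - d_i1 = -15.125 cm.
Second lens: d_i2 = 1/(1/8.5 - 1/(-15.125)) = 5.442 cm.
m_2 = -(5.442)/(-15.125) = 0.3598.
The system's lateral magnification is m_1 m_2 = (-3.2500)(0.3598) = -1.1693.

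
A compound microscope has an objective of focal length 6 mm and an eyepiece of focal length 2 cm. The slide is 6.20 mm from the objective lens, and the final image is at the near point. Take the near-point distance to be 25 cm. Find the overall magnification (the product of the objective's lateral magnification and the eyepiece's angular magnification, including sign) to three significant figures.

Convert to cm: f_obj = 6 mm = 0.6 cm; d_o = 6.20 mm = 0.62 cm.
Objective: 1/d_i = 1/f_obj - 1/d_o = 1/0.6 - 1/0.62 = 0.05376 cm^-1, so d_i = 18.600 cm.
m_obj = -d_i/d_o = -18.600/0.62 = -30.000.
Eyepiece angular magnification (image at near point): M_eye = 1 + D/f_e = 1 + 25/2 = 13.500.
Overall M = m_obj x M_eye = (-30.000)(13.500) = -405.00.

-405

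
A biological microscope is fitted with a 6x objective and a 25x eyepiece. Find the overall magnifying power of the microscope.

The overall magnification of a compound microscope is the product of the objective and eyepiece magnifications:
M = M_obj x M_eye = 6 x 25 = 150.

150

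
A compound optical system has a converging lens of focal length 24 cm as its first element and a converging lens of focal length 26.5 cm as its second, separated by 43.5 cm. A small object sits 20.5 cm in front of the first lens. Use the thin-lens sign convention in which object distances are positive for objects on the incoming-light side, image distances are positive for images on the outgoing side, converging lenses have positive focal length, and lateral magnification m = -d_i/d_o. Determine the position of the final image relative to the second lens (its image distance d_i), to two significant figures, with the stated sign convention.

Lens 1: 1/d_i1 = 1/f_1 - 1/d_o1 = 1/24 - 1/20.5 = -0.00711 cm^-1, so d_i1 = -140.571 cm.
With d_i1 < 0 the first image is virtual and lies on the object side; the object distance for lens 2 is d_o2 = 43.5 - (-140.571) = 184.071 cm.
Lens 2: 1/d_i2 = 1/f_2 - 1/d_o2 = 1/26.5 - 1/(184.071) = 0.03230 cm^-1, so d_i2 = 30.957 cm.

31 cm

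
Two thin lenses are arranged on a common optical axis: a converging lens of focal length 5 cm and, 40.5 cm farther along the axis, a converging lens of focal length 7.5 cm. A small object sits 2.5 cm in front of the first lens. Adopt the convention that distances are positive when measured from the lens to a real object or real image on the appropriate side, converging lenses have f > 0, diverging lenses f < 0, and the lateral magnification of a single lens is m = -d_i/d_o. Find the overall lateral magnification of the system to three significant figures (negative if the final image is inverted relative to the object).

-0.395

Lens 1: 1/d_i1 = 1/f_1 - 1/d_o1 = 1/5 - 1/2.5 = -0.20000 cm^-1, so d_i1 = -5.000 cm.
m_1 = -(-5.000)/2.5 = 2.0000.
The intermediate image is virtual, 5.000 cm to the left of lens 1, so d_o2 = L - d_i1 = 40.5 - (-5.000) = 45.500 cm.
Lens 2: 1/d_i2 = 1/f_2 - 1/d_o2 = 1/7.5 - 1/(45.500) = 0.11136 cm^-1, so d_i2 = 8.980 cm.
m_2 = -(8.980)/(45.500) = -0.1974.
Total m = m_1 x m_2 = (2.0000)(-0.1974) = -0.3947.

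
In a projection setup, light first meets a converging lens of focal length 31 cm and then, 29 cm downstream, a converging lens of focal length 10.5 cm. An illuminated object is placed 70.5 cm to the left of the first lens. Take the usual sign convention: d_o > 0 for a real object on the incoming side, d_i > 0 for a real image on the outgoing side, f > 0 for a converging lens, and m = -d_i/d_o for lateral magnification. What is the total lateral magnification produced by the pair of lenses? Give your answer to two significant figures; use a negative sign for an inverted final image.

First lens: d_i1 = 1/(1/31 - 1/70.5) = 55.329 cm.
m_1 = -(55.329)/70.5 = -0.7848.
Since 55.329 cm > 29 cm, the first image lies past the second lens and serves as a virtual object: d_o2 = L - d_i1 = -26.329 cm.
Second lens: d_i2 = 1/(1/10.5 - 1/(-26.329)) = 7.506 cm.
m_2 = -(7.506)/(-26.329) = 0.2851.
Total m = m_1 x m_2 = (-0.7848)(0.2851) = -0.2237.

-0.22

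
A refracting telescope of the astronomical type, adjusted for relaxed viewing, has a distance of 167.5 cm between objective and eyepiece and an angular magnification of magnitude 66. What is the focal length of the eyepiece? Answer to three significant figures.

In normal adjustment the tube length equals f_obj + f_eye and |M| = f_obj/f_eye.
So f_obj = 66 f_eye and 66 f_eye + f_eye = 167.5 cm, giving f_eye = 167.5/67 = 2.500 cm and f_obj = 165.000 cm.

2.50 cm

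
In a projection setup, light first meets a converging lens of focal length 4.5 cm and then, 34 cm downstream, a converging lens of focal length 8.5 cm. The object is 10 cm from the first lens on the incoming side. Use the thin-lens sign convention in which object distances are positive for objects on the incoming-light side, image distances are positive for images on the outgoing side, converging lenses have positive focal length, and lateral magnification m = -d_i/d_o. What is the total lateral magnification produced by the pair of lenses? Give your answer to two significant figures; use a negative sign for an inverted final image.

0.40

Applying the thin-lens equation to the first lens, 1/4.5 = 1/10 + 1/d_i1, which gives d_i1 = 8.182 cm.
Its lateral magnification is m_1 = -d_i1/d_o1 = -(8.182)/10 = -0.8182.
That image sits 25.818 cm in front of the second lens, so d_o2 = 25.818 cm.
Applying the thin-lens equation again with f_2 = 8.5 cm and d_o2 = 25.818 cm gives d_i2 = 12.672 cm.
m_2 = -(12.672)/(25.818) = -0.4908.
Overall magnification: m = m_1 m_2 = 0.4016.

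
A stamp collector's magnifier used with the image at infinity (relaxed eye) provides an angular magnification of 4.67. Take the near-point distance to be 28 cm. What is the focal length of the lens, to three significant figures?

6.00 cm

For the image at infinity, M = D/f.
f = D/M = 28/4.67 = 5.996 cm.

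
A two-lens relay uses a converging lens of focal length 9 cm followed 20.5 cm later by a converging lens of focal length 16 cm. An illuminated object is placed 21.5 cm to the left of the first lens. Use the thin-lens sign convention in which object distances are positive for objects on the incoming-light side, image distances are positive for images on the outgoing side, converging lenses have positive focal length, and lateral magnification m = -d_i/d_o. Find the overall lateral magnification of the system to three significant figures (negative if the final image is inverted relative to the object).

Applying the thin-lens equation to the first lens, 1/9 = 1/21.5 + 1/d_i1, which gives d_i1 = 15.480 cm.
Its lateral magnification is m_1 = -d_i1/d_o1 = -(15.480)/21.5 = -0.7200.
That image sits 5.020 cm in front of the second lens, so d_o2 = 5.020 cm.
Applying the thin-lens equation again with f_2 = 16 cm and d_o2 = 5.020 cm gives d_i2 = -7.315 cm.
m_2 = -(-7.315)/(5.020) = 1.4572.
Overall magnification: m = m_1 m_2 = -1.0492.

-1.05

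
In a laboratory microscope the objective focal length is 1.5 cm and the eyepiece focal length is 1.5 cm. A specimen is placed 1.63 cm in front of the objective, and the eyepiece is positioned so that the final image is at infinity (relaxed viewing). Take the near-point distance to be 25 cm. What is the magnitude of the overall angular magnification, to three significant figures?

192

Objective: 1/d_i = 1/f_obj - 1/d_o = 1/1.5 - 1/1.63 = 0.05317 cm^-1, so d_i = 18.808 cm.
m_obj = -d_i/d_o = -18.808/1.63 = -11.538.
Eyepiece angular magnification (image at infinity): M_eye = D/f_e = 25/1.5 = 16.667.
Overall M = m_obj x M_eye = (-11.538)(16.667) = -192.31.
|M| = 192.31.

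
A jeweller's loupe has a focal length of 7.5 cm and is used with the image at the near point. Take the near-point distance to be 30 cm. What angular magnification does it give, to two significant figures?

M = 1 + D/f = 1 + 30/7.5 = 5.000.

5.0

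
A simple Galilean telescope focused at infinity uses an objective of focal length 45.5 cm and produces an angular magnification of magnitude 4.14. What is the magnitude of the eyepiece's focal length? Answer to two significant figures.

|M| = f_obj/|f_eye|, so |f_eye| = f_obj/|M| = 45.5/4.14 = 10.990 cm.
(The eyepiece is diverging, so its signed focal length is -10.990 cm.)

11 cm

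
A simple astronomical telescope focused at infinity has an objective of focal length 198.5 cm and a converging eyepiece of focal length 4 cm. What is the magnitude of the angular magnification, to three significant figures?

|M| = f_obj/|f_eye| = 198.5/4 = 49.625.

49.6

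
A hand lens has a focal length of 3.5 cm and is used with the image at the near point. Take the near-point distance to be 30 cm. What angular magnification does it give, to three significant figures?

9.57

M = 1 + D/f = 1 + 30/3.5 = 9.571.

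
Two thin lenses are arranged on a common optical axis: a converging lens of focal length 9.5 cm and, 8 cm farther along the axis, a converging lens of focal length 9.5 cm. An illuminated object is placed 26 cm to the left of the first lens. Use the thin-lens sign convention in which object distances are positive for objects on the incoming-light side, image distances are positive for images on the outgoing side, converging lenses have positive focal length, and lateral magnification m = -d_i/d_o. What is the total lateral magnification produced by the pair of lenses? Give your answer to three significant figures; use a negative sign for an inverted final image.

Applying the thin-lens equation to the first lens, 1/9.5 = 1/26 + 1/d_i1, which gives d_i1 = 14.970 cm.
Its lateral magnification is m_1 = -d_i1/d_o1 = -(14.970)/26 = -0.5758.
Since 14.970 cm > 8 cm, the first image lies past the second lens and serves as a virtual object: d_o2 = L - d_i1 = -6.970 cm.
Applying the thin-lens equation again with f_2 = 9.5 cm and d_o2 = -6.970 cm gives d_i2 = 4.020 cm.
m_2 = -(4.020)/(-6.970) = 0.5768.
Overall magnification: m = m_1 m_2 = -0.3321.

-0.332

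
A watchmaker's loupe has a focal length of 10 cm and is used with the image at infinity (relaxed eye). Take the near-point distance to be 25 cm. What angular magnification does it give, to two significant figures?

2.5

M = D/f = 25/10 = 2.500.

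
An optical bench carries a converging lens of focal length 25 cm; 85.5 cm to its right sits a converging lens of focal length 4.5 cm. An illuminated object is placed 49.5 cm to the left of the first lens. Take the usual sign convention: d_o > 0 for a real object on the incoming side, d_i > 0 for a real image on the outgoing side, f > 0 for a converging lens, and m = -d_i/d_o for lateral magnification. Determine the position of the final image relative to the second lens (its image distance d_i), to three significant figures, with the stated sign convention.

5.16 cm

First lens: d_i1 = 1/(1/25 - 1/49.5) = 50.510 cm.
Object distance for lens 2: d_o2 = 85.5 - 50.510 = 34.990 cm.
Second lens: d_i2 = 1/(1/4.5 - 1/(34.990)) = 5.164 cm.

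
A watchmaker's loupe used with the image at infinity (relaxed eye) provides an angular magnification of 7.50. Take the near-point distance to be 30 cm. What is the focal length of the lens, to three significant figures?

4.00 cm

For the image at infinity, M = D/f.
f = D/M = 30/7.5 = 4.000 cm.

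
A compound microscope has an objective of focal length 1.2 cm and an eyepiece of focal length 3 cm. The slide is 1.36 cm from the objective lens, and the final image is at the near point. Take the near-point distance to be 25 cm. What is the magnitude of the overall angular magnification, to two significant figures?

Objective: 1/d_i = 1/f_obj - 1/d_o = 1/1.2 - 1/1.36 = 0.09804 cm^-1, so d_i = 10.200 cm.
m_obj = -d_i/d_o = -10.200/1.36 = -7.500.
Eyepiece angular magnification (image at near point): M_eye = 1 + D/f_e = 1 + 25/3 = 9.333.
Overall M = m_obj x M_eye = (-7.500)(9.333) = -70.00.
|M| = 70.00.

70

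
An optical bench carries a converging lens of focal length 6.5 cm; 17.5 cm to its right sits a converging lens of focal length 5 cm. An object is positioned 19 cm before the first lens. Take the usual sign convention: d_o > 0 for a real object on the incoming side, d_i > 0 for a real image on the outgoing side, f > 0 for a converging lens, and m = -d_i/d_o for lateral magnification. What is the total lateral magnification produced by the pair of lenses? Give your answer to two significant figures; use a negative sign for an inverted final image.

First lens: d_i1 = 1/(1/6.5 - 1/19) = 9.880 cm.
m_1 = -(9.880)/19 = -0.5200.
Object distance for lens 2: d_o2 = 17.5 - 9.880 = 7.620 cm.
Second lens: d_i2 = 1/(1/5 - 1/(7.620)) = 14.542 cm.
m_2 = -(14.542)/(7.620) = -1.9084.
The system's lateral magnification is m_1 m_2 = (-0.5200)(-1.9084) = 0.9924.

0.99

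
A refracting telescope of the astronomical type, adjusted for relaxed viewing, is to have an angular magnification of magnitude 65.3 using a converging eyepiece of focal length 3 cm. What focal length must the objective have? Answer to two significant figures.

|M| = f_obj/|f_eye|, so f_obj = |M| x |f_eye| = 65.3 x 3 = 195.900 cm.

200 cm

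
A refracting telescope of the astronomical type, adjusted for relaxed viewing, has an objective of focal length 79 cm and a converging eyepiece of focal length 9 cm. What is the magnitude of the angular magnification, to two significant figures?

8.8

|M| = f_obj/|f_eye| = 79/9 = 8.778.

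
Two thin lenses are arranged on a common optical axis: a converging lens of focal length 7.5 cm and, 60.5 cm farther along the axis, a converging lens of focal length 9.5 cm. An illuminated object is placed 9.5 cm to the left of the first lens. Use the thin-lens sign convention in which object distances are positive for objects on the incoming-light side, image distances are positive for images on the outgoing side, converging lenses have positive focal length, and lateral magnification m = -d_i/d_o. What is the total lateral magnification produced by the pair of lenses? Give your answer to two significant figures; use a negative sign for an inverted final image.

2.3

Applying the thin-lens equation to the first lens, 1/7.5 = 1/9.5 + 1/d_i1, which gives d_i1 = 35.625 cm.
Its lateral magnification is m_1 = -d_i1/d_o1 = -(35.625)/9.5 = -3.7500.
Object distance for lens 2: d_o2 = 60.5 - 35.625 = 24.875 cm.
Applying the thin-lens equation again with f_2 = 9.5 cm and d_o2 = 24.875 cm gives d_i2 = 15.370 cm.
m_2 = -(15.370)/(24.875) = -0.6179.
The system's lateral magnification is m_1 m_2 = (-3.7500)(-0.6179) = 2.3171.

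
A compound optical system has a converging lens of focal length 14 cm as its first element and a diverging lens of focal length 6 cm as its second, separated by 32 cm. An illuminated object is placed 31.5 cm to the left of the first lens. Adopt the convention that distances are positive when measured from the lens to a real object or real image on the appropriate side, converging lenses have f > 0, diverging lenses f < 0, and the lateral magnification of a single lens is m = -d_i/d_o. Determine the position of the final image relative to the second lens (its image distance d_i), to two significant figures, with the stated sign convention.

-3.2 cm

First lens: d_i1 = 1/(1/14 - 1/31.5) = 25.200 cm.
That image sits 6.800 cm in front of the second lens, so d_o2 = 6.800 cm.
Second lens: d_i2 = 1/(1/(-6) - 1/(6.800)) = -3.187 cm.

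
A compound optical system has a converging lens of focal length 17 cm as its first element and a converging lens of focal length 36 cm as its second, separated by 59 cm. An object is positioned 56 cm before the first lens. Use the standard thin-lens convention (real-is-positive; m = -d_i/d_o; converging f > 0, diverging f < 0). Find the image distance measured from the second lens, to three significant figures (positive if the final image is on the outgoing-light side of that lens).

-883 cm

Lens 1: 1/d_i1 = 1/f_1 - 1/d_o1 = 1/17 - 1/56 = 0.04097 cm^-1, so d_i1 = 24.410 cm.
The intermediate image is 24.410 cm to the right of lens 1, so d_o2 = L - d_i1 = 59 - 24.410 = 34.590 cm.
Lens 2: 1/d_i2 = 1/f_2 - 1/d_o2 = 1/36 - 1/(34.590) = -0.00113 cm^-1, so d_i2 = -882.982 cm.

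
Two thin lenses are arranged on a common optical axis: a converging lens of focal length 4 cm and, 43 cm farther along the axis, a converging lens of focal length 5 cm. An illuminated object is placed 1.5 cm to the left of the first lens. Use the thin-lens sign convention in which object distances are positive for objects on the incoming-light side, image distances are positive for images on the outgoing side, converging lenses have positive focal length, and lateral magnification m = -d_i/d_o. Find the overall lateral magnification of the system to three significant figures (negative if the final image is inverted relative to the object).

Lens 1: 1/d_i1 = 1/f_1 - 1/d_o1 = 1/4 - 1/1.5 = -0.41667 cm^-1, so d_i1 = -2.400 cm.
m_1 = -(-2.400)/1.5 = 1.6000.
With d_i1 < 0 the first image is virtual and lies on the object side; the object distance for lens 2 is d_o2 = 43 - (-2.400) = 45.400 cm.
Lens 2: 1/d_i2 = 1/f_2 - 1/d_o2 = 1/5 - 1/(45.400) = 0.17797 cm^-1, so d_i2 = 5.619 cm.
m_2 = -(5.619)/(45.400) = -0.1238.
Total m = m_1 x m_2 = (1.6000)(-0.1238) = -0.1980.

-0.198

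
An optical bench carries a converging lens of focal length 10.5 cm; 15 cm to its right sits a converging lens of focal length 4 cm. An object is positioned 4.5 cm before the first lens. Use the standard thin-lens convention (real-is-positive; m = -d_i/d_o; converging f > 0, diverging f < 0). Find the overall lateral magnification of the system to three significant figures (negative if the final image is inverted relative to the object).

Applying the thin-lens equation to the first lens, 1/10.5 = 1/4.5 + 1/d_i1, which gives d_i1 = -7.875 cm.
Its lateral magnification is m_1 = -d_i1/d_o1 = -(-7.875)/4.5 = 1.7500.
The intermediate image is virtual, 7.875 cm to the left of lens 1, so d_o2 = L - d_i1 = 15 - (-7.875) = 22.875 cm.
Applying the thin-lens equation again with f_2 = 4 cm and d_o2 = 22.875 cm gives d_i2 = 4.848 cm.
m_2 = -(4.848)/(22.875) = -0.2119.
Overall magnification: m = m_1 m_2 = -0.3709.

-0.371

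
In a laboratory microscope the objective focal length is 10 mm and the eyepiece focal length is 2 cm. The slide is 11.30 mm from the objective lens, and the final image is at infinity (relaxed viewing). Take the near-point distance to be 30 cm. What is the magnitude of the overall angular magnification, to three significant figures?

115

Convert to cm: f_obj = 10 mm = 1 cm; d_o = 11.30 mm = 1.13 cm.
Objective: 1/d_i = 1/f_obj - 1/d_o = 1/1 - 1/1.13 = 0.11504 cm^-1, so d_i = 8.692 cm.
m_obj = -d_i/d_o = -8.692/1.13 = -7.692.
Eyepiece angular magnification (image at infinity): M_eye = D/f_e = 30/2 = 15.000.
Overall M = m_obj x M_eye = (-7.692)(15.000) = -115.38.
|M| = 115.38.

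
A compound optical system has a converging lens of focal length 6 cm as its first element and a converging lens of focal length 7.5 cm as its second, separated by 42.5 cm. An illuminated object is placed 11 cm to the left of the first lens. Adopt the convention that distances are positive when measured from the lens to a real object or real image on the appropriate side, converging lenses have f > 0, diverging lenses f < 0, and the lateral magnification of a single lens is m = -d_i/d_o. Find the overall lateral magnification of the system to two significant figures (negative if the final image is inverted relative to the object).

0.41

Lens 1: 1/d_i1 = 1/f_1 - 1/d_o1 = 1/6 - 1/11 = 0.07576 cm^-1, so d_i1 = 13.200 cm.
m_1 = -(13.200)/11 = -1.2000.
That image sits 29.300 cm in front of the second lens, so d_o2 = 29.300 cm.
Lens 2: 1/d_i2 = 1/f_2 - 1/d_o2 = 1/7.5 - 1/(29.300) = 0.09920 cm^-1, so d_i2 = 10.080 cm.
m_2 = -(10.080)/(29.300) = -0.3440.
Overall magnification: m = m_1 m_2 = 0.4128.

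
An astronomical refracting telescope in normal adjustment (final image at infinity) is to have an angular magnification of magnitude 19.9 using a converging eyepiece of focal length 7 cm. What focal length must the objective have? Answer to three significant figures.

139 cm

|M| = f_obj/|f_eye|, so f_obj = |M| x |f_eye| = 19.9 x 7 = 139.300 cm.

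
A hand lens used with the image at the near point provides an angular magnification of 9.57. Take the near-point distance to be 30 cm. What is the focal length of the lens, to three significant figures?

3.50 cm

For the image at the near point, M = 1 + D/f.
f = D/(M - 1) = 30/(9.57 - 1) = 3.501 cm.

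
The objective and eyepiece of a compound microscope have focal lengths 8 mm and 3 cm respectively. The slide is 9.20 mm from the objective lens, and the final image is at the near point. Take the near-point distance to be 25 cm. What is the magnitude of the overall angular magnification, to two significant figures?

62

Convert to cm: f_obj = 8 mm = 0.8 cm; d_o = 9.20 mm = 0.92 cm.
Objective: 1/d_i = 1/f_obj - 1/d_o = 1/0.8 - 1/0.92 = 0.16304 cm^-1, so d_i = 6.133 cm.
m_obj = -d_i/d_o = -6.133/0.92 = -6.667.
Eyepiece angular magnification (image at near point): M_eye = 1 + D/f_e = 1 + 25/3 = 9.333.
Overall M = m_obj x M_eye = (-6.667)(9.333) = -62.22.
|M| = 62.22.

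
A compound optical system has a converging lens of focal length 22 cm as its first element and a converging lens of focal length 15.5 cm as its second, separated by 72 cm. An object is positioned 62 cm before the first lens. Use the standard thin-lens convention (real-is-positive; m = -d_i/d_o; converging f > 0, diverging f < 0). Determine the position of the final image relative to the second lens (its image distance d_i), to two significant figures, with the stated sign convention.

First lens: d_i1 = 1/(1/22 - 1/62) = 34.100 cm.
That image sits 37.900 cm in front of the second lens, so d_o2 = 37.900 cm.
Second lens: d_i2 = 1/(1/15.5 - 1/(37.900)) = 26.225 cm.

26 cm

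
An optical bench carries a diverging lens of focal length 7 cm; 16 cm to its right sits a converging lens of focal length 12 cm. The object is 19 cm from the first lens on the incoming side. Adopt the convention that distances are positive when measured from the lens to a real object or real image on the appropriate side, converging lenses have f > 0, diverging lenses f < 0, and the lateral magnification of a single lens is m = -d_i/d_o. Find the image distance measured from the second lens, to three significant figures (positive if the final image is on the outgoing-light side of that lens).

27.8 cm

First lens: d_i1 = 1/(1/(-7) - 1/19) = -5.115 cm.
With d_i1 < 0 the first image is virtual and lies on the object side; the object distance for lens 2 is d_o2 = 16 - (-5.115) = 21.115 cm.
Second lens: d_i2 = 1/(1/12 - 1/(21.115)) = 27.797 cm.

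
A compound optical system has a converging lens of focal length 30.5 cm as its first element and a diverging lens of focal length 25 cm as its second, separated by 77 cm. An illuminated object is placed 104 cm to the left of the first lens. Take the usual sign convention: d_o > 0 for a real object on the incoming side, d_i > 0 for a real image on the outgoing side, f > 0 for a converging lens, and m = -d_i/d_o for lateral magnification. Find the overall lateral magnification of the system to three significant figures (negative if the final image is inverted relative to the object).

Lens 1: 1/d_i1 = 1/f_1 - 1/d_o1 = 1/30.5 - 1/104 = 0.02317 cm^-1, so d_i1 = 43.156 cm.
m_1 = -(43.156)/104 = -0.4150.
That image sits 33.844 cm in front of the second lens, so d_o2 = 33.844 cm.
Lens 2: 1/d_i2 = 1/f_2 - 1/d_o2 = 1/(-25) - 1/(33.844) = -0.06955 cm^-1, so d_i2 = -14.379 cm.
m_2 = -(-14.379)/(33.844) = 0.4249.
Total m = m_1 x m_2 = (-0.4150)(0.4249) = -0.1763.

-0.176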